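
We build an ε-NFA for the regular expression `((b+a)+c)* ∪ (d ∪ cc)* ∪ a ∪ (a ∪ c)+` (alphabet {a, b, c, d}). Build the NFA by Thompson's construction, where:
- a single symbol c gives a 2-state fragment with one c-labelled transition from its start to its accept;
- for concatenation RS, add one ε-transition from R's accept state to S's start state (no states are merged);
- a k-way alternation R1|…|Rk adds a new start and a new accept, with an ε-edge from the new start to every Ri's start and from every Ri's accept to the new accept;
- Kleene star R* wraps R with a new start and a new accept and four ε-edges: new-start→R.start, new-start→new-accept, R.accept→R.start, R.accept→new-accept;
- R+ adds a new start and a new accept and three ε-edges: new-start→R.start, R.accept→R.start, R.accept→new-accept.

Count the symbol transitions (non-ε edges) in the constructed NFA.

9

Per subexpression:
Each of the 9 symbol leaves contributes exactly 1 symbol transition.
  b+ — 1 symbol transition
  b+a — 2 symbol transitions
  (b+a)+ — 2 symbol transitions
  (b+a)+c — 3 symbol transitions
  ((b+a)+c)* — 3 symbol transitions
  cc — 2 symbol transitions
  d ∪ cc — 3 symbol transitions
  (d ∪ cc)* — 3 symbol transitions
  a ∪ c — 2 symbol transitions
  (a ∪ c)+ — 2 symbol transitions
  ((b+a)+c)* ∪ (d ∪ cc)* ∪ a ∪ (a ∪ c)+ — 9 symbol transitions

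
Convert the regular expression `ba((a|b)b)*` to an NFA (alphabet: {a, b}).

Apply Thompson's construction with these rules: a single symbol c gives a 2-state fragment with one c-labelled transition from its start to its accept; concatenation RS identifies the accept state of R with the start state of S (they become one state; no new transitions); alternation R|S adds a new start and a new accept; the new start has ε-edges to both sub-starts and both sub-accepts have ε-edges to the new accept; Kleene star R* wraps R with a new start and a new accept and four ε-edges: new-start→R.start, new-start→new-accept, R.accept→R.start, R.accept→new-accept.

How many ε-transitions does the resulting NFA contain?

8

Building bottom-up:
Each of the 5 symbol leaves contributes 0 ε-transitions.
  a|b : 4 ε-transitions
  (a|b)b : 4 ε-transitions
  ((a|b)b)* : 8 ε-transitions
  ba((a|b)b)* : 8 ε-transitions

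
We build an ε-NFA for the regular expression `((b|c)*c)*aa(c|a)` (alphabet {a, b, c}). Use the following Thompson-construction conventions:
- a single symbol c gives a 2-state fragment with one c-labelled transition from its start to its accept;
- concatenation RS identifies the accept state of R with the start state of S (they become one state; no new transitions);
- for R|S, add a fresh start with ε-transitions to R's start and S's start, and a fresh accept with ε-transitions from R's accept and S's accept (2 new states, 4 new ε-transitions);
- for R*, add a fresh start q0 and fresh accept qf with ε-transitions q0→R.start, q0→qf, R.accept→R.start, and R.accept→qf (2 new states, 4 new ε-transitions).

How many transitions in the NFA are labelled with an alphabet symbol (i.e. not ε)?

7

Building bottom-up:
Each of the 7 symbol leaves contributes exactly 1 symbol transition.
  b|c → 2 symbol transitions
  (b|c)* → 2 symbol transitions
  (b|c)*c → 3 symbol transitions
  ((b|c)*c)* → 3 symbol transitions
  c|a → 2 symbol transitions
  ((b|c)*c)*aa(c|a) → 7 symbol transitions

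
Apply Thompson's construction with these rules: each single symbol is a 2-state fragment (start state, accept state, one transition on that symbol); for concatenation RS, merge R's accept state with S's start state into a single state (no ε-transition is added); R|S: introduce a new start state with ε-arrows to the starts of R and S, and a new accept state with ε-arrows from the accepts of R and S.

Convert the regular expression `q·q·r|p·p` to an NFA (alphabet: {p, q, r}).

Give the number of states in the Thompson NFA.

Building bottom-up:
Each of the 5 symbol leaves contributes a 2-state fragment.
  q·q·r → 4 states
  p·p → 3 states
  q·q·r|p·p → 9 states

9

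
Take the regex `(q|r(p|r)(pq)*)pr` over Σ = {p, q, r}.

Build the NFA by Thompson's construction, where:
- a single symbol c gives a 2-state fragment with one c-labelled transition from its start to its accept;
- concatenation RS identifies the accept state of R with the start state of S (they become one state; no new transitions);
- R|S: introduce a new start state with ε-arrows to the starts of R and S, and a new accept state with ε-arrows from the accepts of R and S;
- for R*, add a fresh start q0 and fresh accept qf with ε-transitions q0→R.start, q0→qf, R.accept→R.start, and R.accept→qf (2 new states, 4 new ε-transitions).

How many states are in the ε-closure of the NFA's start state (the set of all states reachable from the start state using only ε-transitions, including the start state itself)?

Work bottom-up. For each fragment F, track |ε-closure(F.start)| and whether F's accept lies in that closure (i.e. whether F accepts ε). A single-symbol fragment has closure size 1 and does not accept ε.
  p|r : C = 1 + 1 + 1 = 3 (the new accept is not ε-reachable since no branch accepts ε)
  pq : C equals the left operand's closure size = 1 (its accept is not ε-reachable, so the closure stops there)
  (pq)* : C = 1 (new start) + 1 (body) + 1 (new accept) = 3
  r(p|r)(pq)* : C equals the left operand's closure size = 1 (its accept is not ε-reachable, so the closure stops there)
  q|r(p|r)(pq)* : new start ε-reaches every alternative's start; none of them accept ε, so the new accept is not reached: C = 1 + 1 + 1 = 3
  (q|r(p|r)(pq)*)pr : same as the first factor's closure: C = 3

3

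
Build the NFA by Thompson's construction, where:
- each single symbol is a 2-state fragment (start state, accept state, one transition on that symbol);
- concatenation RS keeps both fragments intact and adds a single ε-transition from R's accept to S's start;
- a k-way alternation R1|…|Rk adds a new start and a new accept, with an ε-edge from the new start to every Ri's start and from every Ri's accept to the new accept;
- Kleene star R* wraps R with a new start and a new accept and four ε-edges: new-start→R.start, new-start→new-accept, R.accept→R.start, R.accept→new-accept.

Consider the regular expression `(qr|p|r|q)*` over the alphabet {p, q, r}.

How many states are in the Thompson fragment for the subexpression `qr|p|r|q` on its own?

12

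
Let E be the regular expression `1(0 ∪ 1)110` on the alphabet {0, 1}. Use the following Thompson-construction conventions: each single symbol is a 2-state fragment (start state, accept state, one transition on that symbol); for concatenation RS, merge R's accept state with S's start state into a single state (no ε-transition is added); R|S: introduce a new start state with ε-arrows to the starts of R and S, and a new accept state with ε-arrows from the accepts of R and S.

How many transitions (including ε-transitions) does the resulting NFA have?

Bottom-up over the parse tree:
Each of the 6 symbol leaves contributes 1 transition (1 symbol, 0 ε).
  0 ∪ 1 : 6 transitions (2 symbol, 4 ε)
  1(0 ∪ 1)110 : 10 transitions (6 symbol, 4 ε)

10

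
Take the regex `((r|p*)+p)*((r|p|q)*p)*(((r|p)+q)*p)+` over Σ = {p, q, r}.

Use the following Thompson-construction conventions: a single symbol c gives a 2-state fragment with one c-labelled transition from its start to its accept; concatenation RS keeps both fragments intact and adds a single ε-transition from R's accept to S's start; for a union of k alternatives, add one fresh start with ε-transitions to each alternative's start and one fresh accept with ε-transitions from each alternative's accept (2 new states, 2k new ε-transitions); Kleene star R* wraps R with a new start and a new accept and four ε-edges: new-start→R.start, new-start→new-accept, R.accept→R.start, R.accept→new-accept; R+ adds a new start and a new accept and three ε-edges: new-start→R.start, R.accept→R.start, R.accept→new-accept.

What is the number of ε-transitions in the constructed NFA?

By structural recursion:
Each of the 11 symbol leaves contributes 0 ε-transitions.
  p* = 4 ε-transitions
  r|p* = 8 ε-transitions
  (r|p*)+ = 11 ε-transitions
  (r|p*)+p = 12 ε-transitions
  ((r|p*)+p)* = 16 ε-transitions
  r|p|q = 6 ε-transitions
  (r|p|q)* = 10 ε-transitions
  (r|p|q)*p = 11 ε-transitions
  ((r|p|q)*p)* = 15 ε-transitions
  r|p = 4 ε-transitions
  (r|p)+ = 7 ε-transitions
  (r|p)+q = 8 ε-transitions
  ((r|p)+q)* = 12 ε-transitions
  ((r|p)+q)*p = 13 ε-transitions
  (((r|p)+q)*p)+ = 16 ε-transitions
  ((r|p*)+p)*((r|p|q)*p)*(((r|p)+q)*p)+ = 49 ε-transitions

49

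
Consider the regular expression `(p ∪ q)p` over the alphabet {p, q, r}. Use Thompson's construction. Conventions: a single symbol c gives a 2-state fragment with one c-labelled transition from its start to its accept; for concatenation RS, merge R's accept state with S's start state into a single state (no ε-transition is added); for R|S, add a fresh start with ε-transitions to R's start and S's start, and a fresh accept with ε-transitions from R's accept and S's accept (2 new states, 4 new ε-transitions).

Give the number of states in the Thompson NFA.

Building bottom-up:
Each of the 3 symbol leaves contributes a 2-state fragment.
  p ∪ q → 6 states
  (p ∪ q)p → 7 states

7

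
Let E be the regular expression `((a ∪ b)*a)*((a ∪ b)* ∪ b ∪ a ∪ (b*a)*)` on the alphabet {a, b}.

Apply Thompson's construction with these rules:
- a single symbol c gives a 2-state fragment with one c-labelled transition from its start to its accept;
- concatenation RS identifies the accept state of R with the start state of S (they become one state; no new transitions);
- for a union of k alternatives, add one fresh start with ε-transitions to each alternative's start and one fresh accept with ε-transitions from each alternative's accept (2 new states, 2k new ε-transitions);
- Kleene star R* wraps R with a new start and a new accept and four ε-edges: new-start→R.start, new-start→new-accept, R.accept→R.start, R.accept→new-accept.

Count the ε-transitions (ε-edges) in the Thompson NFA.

By structural recursion:
Each of the 9 symbol leaves contributes 0 ε-transitions.
  a ∪ b → 4 ε-transitions
  (a ∪ b)* → 8 ε-transitions
  (a ∪ b)*a → 8 ε-transitions
  ((a ∪ b)*a)* → 12 ε-transitions
  a ∪ b → 4 ε-transitions
  (a ∪ b)* → 8 ε-transitions
  b* → 4 ε-transitions
  b*a → 4 ε-transitions
  (b*a)* → 8 ε-transitions
  (a ∪ b)* ∪ b ∪ a ∪ (b*a)* → 24 ε-transitions
  ((a ∪ b)*a)*((a ∪ b)* ∪ b ∪ a ∪ (b*a)*) → 36 ε-transitions

36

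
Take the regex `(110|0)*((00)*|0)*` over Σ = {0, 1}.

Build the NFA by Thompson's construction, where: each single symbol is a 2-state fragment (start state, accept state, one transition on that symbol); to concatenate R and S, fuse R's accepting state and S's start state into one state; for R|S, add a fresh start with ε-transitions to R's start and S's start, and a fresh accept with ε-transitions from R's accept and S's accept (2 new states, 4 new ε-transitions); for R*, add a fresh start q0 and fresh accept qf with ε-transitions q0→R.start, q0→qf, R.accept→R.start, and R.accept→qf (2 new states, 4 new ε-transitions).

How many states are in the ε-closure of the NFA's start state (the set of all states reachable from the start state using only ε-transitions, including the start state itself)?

Let C(F) = |ε-closure(F.start)| within fragment F, and note whether F accepts ε. Symbol fragments have C = 1 and do not accept ε. Then:
  110 — same as the first factor's closure: |ε-closure| = 1
  110|0 — new start ε-reaches every alternative's start; none of them accept ε, so the new accept is not reached: |ε-closure| = 1 + 1 + 1 = 3
  (110|0)* — the star's fresh start ε-reaches both the body's start and the fresh accept: |ε-closure| = 2 + 3 = 5
  00 — same as the first factor's closure: |ε-closure| = 1
  (00)* — new start has ε-edges to the inner start and to the new accept, so |ε-closure| = 2 + 1 = 3
  (00)*|0 — |ε-closure| = 1 (new start) + (3 + 1) + 1 (new accept, since some branch ε-reaches its own accept) = 6
  ((00)*|0)* — |ε-closure| = 1 (new start) + 6 (body) + 1 (new accept) = 8
  (110|0)*((00)*|0)* — |ε-closure| = 5 + (8−1) = 12 (closure spills across the concat boundary because the left factor accepts ε)

12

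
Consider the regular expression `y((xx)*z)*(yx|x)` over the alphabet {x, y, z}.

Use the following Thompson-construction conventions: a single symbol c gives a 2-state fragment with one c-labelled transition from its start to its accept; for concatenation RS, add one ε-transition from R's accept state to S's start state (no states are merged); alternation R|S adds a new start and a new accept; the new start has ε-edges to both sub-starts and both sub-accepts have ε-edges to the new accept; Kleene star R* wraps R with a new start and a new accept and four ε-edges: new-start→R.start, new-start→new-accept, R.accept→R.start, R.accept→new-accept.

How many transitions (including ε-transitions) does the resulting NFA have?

Bottom-up over the parse tree:
Each of the 7 symbol leaves contributes 1 transition (1 symbol, 0 ε).
  xx → 3 transitions (2 symbol, 1 ε)
  (xx)* → 7 transitions (2 symbol, 5 ε)
  (xx)*z → 9 transitions (3 symbol, 6 ε)
  ((xx)*z)* → 13 transitions (3 symbol, 10 ε)
  yx → 3 transitions (2 symbol, 1 ε)
  yx|x → 8 transitions (3 symbol, 5 ε)
  y((xx)*z)*(yx|x) → 24 transitions (7 symbol, 17 ε)

24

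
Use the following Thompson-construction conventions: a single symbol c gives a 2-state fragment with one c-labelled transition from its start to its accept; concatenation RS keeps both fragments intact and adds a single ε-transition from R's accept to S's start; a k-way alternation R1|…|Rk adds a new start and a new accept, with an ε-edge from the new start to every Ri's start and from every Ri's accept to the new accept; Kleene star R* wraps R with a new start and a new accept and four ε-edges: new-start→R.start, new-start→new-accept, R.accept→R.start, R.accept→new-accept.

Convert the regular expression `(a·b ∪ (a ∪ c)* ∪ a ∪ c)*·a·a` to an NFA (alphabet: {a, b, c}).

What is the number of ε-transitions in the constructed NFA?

Bottom-up over the parse tree:
Each of the 8 symbol leaves contributes 0 ε-transitions.
  a·b → 1 ε-transition
  a ∪ c → 4 ε-transitions
  (a ∪ c)* → 8 ε-transitions
  a·b ∪ (a ∪ c)* ∪ a ∪ c → 17 ε-transitions
  (a·b ∪ (a ∪ c)* ∪ a ∪ c)* → 21 ε-transitions
  (a·b ∪ (a ∪ c)* ∪ a ∪ c)*·a·a → 23 ε-transitions

23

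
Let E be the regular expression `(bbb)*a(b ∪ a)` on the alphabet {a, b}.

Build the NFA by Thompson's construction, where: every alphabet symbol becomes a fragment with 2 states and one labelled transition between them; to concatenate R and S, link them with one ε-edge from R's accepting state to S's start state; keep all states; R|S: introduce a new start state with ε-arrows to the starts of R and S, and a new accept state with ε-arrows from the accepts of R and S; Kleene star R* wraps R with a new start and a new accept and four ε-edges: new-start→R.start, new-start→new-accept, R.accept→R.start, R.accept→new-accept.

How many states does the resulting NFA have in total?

16

By structural recursion:
Each of the 6 symbol leaves contributes a 2-state fragment.
  bbb — 6 states
  (bbb)* — 8 states
  b ∪ a — 6 states
  (bbb)*a(b ∪ a) — 16 states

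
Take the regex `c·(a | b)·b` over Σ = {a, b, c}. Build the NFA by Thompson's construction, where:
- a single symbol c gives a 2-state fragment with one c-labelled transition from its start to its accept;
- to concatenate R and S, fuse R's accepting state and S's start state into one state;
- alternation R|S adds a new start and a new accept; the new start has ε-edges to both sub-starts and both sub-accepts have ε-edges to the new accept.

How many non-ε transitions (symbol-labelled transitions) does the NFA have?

4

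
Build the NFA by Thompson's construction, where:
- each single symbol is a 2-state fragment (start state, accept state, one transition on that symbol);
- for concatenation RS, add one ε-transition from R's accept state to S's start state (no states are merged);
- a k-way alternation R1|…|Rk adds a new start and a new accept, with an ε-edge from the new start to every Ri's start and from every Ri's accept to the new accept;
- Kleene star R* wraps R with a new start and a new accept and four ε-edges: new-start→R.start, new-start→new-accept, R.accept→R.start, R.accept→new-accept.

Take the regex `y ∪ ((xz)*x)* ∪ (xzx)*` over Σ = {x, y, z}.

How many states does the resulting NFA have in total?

22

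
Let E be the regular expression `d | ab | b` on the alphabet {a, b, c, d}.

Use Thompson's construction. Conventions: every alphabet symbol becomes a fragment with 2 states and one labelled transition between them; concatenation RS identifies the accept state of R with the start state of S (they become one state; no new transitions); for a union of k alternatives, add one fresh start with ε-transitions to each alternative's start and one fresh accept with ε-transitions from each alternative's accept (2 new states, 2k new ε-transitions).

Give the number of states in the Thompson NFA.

9

Per subexpression:
Each of the 4 symbol leaves contributes a 2-state fragment.
  ab : 3 states
  d | ab | b : 9 states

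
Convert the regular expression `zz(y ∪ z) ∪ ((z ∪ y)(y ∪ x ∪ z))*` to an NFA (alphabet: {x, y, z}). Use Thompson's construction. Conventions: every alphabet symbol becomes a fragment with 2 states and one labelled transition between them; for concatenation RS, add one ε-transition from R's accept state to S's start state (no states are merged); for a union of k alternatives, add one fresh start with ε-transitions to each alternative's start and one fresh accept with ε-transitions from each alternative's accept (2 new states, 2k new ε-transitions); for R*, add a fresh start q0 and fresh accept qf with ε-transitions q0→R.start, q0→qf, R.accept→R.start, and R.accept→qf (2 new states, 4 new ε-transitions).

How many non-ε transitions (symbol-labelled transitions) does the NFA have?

9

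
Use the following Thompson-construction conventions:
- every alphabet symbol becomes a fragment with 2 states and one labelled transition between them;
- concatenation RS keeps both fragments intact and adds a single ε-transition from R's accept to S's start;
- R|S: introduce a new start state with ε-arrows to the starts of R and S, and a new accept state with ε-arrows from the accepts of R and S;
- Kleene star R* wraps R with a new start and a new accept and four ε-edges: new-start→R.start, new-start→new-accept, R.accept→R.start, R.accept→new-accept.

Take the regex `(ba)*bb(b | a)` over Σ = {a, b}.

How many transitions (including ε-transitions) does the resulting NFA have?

18

Building bottom-up:
Each of the 6 symbol leaves contributes 1 transition (1 symbol, 0 ε).
  ba : 3 transitions (2 symbol, 1 ε)
  (ba)* : 7 transitions (2 symbol, 5 ε)
  b | a : 6 transitions (2 symbol, 4 ε)
  (ba)*bb(b | a) : 18 transitions (6 symbol, 12 ε)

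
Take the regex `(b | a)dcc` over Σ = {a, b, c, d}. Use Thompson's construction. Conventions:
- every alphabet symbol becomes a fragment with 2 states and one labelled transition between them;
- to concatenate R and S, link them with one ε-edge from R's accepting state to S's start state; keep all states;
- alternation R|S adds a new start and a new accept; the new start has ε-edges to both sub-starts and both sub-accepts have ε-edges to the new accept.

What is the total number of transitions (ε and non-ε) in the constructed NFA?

12

Recursing over subexpressions:
Each of the 5 symbol leaves contributes 1 transition (1 symbol, 0 ε).
  b | a → 6 transitions (2 symbol, 4 ε)
  (b | a)dcc → 12 transitions (5 symbol, 7 ε)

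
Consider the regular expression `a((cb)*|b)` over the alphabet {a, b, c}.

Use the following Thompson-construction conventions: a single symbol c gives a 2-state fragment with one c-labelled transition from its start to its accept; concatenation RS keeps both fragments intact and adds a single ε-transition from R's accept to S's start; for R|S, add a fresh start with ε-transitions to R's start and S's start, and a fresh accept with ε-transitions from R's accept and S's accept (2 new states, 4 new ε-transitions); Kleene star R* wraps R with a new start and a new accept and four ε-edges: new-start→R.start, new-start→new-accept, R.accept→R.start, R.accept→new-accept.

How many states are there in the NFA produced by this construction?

Building bottom-up:
Each of the 4 symbol leaves contributes a 2-state fragment.
  cb = 4 states
  (cb)* = 6 states
  (cb)*|b = 10 states
  a((cb)*|b) = 12 states

12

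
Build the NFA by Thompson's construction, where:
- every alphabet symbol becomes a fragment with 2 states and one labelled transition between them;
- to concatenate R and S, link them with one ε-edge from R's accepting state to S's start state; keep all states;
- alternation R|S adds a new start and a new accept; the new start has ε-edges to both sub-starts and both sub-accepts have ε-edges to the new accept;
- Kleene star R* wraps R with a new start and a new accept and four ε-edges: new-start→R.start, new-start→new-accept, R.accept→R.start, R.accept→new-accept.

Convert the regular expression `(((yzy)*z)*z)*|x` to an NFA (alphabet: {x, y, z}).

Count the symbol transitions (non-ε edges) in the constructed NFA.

6

Per subexpression:
Each of the 6 symbol leaves contributes exactly 1 symbol transition.
  yzy = 3 symbol transitions
  (yzy)* = 3 symbol transitions
  (yzy)*z = 4 symbol transitions
  ((yzy)*z)* = 4 symbol transitions
  ((yzy)*z)*z = 5 symbol transitions
  (((yzy)*z)*z)* = 5 symbol transitions
  (((yzy)*z)*z)*|x = 6 symbol transitions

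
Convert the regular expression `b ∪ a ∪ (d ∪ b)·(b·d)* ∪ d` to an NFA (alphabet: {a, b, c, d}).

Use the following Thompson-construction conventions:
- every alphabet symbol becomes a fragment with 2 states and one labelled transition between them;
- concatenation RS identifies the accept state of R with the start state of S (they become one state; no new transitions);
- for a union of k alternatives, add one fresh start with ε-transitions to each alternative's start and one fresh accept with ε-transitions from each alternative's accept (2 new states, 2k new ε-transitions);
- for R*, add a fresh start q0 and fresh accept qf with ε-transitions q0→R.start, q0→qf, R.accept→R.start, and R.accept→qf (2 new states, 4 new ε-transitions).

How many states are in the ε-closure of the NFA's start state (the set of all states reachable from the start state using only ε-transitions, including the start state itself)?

Compute the ε-closure size of each fragment's start state recursively; a symbol fragment's start has no outgoing ε-edge, so its closure is just itself (size 1).
  d ∪ b — |closure| = 1 + 1 + 1 = 3 (the new accept is not ε-reachable since no branch accepts ε)
  b·d — same as the first factor's closure: |closure| = 1
  (b·d)* — the star's fresh start ε-reaches both the body's start and the fresh accept: |closure| = 2 + 1 = 3
  (d ∪ b)·(b·d)* — |closure| equals the left operand's closure size = 3 (its accept is not ε-reachable, so the closure stops there)
  b ∪ a ∪ (d ∪ b)·(b·d)* ∪ d — |closure| = 1 + 1 + 1 + 3 + 1 = 7 (the new accept is not ε-reachable since no branch accepts ε)

7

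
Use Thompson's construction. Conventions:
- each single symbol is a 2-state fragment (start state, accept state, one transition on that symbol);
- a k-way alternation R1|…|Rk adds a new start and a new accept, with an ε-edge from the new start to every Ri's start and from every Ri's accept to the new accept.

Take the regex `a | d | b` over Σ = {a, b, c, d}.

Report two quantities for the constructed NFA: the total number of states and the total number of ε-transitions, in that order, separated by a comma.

Building bottom-up:
Each of the 3 symbol leaves contributes 2 states and 0 ε-transitions.
  a | d | b — 8 states, 6 ε-transitions

8, 6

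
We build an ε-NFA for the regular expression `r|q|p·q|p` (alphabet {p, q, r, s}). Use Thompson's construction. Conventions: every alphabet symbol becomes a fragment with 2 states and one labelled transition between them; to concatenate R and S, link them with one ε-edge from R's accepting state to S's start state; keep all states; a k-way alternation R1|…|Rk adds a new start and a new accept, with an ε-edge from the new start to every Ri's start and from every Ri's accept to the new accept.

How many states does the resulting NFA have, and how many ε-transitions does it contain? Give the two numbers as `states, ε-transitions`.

Bottom-up over the parse tree:
Each of the 5 symbol leaves contributes 2 states and 0 ε-transitions.
  p·q : 4 states, 1 ε-transition
  r|q|p·q|p : 12 states, 9 ε-transitions

12, 9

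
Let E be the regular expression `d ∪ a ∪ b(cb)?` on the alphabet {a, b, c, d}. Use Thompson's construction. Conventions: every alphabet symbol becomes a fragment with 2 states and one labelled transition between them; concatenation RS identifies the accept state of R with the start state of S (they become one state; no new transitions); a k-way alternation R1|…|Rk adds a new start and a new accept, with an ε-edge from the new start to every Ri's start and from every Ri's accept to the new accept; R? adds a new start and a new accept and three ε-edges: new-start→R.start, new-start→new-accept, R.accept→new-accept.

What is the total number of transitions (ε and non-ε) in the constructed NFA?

14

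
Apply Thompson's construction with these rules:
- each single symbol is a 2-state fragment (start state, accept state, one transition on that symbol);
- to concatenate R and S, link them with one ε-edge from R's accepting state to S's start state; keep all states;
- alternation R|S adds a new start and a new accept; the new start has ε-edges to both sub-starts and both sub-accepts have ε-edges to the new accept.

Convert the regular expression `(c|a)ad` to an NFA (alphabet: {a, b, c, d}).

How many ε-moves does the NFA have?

6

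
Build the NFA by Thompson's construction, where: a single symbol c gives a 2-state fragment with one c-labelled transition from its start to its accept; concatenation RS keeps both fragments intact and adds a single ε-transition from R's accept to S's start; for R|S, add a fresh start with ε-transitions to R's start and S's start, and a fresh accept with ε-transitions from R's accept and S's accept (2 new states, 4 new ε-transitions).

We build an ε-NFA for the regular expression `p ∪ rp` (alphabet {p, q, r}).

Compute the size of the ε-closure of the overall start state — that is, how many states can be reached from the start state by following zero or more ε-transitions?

3

Work bottom-up. For each fragment F, track |ε-closure(F.start)| and whether F's accept lies in that closure (i.e. whether F accepts ε). A single-symbol fragment has closure size 1 and does not accept ε.
  rp : same as the first factor's closure: |closure| = 1
  p ∪ rp : new start ε-reaches every alternative's start; none of them accept ε, so the new accept is not reached: |closure| = 1 + 1 + 1 = 3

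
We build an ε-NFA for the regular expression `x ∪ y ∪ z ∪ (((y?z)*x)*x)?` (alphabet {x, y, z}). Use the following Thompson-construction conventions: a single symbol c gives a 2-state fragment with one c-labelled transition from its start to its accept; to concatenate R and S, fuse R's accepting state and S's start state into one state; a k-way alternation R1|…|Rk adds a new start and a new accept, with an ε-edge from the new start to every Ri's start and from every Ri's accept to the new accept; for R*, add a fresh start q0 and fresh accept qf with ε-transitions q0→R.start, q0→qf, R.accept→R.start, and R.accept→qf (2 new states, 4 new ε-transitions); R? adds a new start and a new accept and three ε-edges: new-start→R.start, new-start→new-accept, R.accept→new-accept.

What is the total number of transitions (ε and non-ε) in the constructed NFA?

29

Bottom-up over the parse tree:
Each of the 7 symbol leaves contributes 1 transition (1 symbol, 0 ε).
  y? — 4 transitions (1 symbol, 3 ε)
  y?z — 5 transitions (2 symbol, 3 ε)
  (y?z)* — 9 transitions (2 symbol, 7 ε)
  (y?z)*x — 10 transitions (3 symbol, 7 ε)
  ((y?z)*x)* — 14 transitions (3 symbol, 11 ε)
  ((y?z)*x)*x — 15 transitions (4 symbol, 11 ε)
  (((y?z)*x)*x)? — 18 transitions (4 symbol, 14 ε)
  x ∪ y ∪ z ∪ (((y?z)*x)*x)? — 29 transitions (7 symbol, 22 ε)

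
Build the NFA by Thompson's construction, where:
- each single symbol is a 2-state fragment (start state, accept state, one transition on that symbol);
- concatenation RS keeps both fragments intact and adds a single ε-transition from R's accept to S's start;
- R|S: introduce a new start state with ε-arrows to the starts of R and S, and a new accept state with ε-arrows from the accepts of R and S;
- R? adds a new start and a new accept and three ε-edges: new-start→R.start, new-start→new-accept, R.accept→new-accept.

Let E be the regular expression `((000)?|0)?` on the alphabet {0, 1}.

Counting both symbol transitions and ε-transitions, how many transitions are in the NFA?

16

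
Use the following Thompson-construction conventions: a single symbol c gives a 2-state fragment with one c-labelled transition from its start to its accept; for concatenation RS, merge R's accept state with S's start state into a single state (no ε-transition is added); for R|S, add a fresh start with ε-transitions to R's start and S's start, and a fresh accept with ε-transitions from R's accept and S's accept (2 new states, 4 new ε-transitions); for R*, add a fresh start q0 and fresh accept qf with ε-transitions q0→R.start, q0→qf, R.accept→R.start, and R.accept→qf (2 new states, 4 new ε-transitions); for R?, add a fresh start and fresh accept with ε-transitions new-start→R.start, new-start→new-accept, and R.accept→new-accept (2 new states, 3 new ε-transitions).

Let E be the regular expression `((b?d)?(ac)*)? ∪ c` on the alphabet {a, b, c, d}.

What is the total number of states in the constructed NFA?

17

Building bottom-up:
Each of the 5 symbol leaves contributes a 2-state fragment.
  b? = 4 states
  b?d = 5 states
  (b?d)? = 7 states
  ac = 3 states
  (ac)* = 5 states
  (b?d)?(ac)* = 11 states
  ((b?d)?(ac)*)? = 13 states
  ((b?d)?(ac)*)? ∪ c = 17 states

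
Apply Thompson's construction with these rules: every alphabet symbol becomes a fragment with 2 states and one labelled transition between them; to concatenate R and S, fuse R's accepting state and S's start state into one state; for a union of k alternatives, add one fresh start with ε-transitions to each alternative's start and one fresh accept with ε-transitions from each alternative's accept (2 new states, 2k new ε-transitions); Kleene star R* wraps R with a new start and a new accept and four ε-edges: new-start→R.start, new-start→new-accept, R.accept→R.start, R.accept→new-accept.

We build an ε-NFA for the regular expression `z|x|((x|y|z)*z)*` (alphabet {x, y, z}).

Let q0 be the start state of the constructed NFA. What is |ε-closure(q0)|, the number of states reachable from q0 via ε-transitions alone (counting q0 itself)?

12

Work bottom-up. For each fragment F, track |ε-closure(F.start)| and whether F's accept lies in that closure (i.e. whether F accepts ε). A single-symbol fragment has closure size 1 and does not accept ε.
  x|y|z → |ε-closure| = 1 + 1 + 1 + 1 = 4 (the new accept is not ε-reachable since no branch accepts ε)
  (x|y|z)* → |ε-closure| = 1 (new start) + 4 (body) + 1 (new accept) = 6
  (x|y|z)*z → the left operand accepts ε, so the closure extends into the next operand (the shared merged state is already counted); |ε-closure| = 6 + (1−1) = 6
  ((x|y|z)*z)* → the star's fresh start ε-reaches both the body's start and the fresh accept: |ε-closure| = 2 + 6 = 8
  z|x|((x|y|z)*z)* → |ε-closure| = 1 (new start) + (1 + 1 + 8) + 1 (new accept, since some branch ε-reaches its own accept) = 12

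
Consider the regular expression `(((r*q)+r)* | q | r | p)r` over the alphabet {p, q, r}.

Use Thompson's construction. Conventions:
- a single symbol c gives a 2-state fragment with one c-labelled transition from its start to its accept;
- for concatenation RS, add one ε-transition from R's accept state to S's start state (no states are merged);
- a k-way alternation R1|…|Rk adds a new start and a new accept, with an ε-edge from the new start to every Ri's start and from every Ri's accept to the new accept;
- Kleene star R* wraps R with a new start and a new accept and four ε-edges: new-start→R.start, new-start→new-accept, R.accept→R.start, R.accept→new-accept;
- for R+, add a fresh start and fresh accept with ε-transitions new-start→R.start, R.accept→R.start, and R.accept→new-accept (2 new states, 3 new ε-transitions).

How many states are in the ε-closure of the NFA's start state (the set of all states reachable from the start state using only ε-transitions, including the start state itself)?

Compute the ε-closure size of each fragment's start state recursively; a symbol fragment's start has no outgoing ε-edge, so its closure is just itself (size 1).
  r* : the star's fresh start ε-reaches both the body's start and the fresh accept: |closure| = 2 + 1 = 3
  r*q : the left operand accepts ε, so the closure extends into the next operand (via the concat ε-link); |closure| = 3 + 1 = 4
  (r*q)+ : new start ε-reaches only the body's start; the new accept needs a symbol first: |closure| = 1 + 4 = 5
  (r*q)+r : |closure| equals the left operand's closure size = 5 (its accept is not ε-reachable, so the closure stops there)
  ((r*q)+r)* : the star's fresh start ε-reaches both the body's start and the fresh accept: |closure| = 2 + 5 = 7
  ((r*q)+r)* | q | r | p : |closure| = 1 (new start) + (7 + 1 + 1 + 1) + 1 (new accept, since some branch ε-reaches its own accept) = 12
  (((r*q)+r)* | q | r | p)r : |closure| = 12 + 1 = 13 (closure spills across the concat boundary because the left factor accepts ε)

13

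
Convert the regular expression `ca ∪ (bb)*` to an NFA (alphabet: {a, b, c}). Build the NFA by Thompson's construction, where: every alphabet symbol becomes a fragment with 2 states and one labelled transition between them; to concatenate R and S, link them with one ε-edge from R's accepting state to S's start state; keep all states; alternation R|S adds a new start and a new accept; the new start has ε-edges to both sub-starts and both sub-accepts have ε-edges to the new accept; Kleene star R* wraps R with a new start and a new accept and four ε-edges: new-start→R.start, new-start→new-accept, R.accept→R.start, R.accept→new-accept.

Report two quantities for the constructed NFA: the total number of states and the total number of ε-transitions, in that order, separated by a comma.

Bottom-up over the parse tree:
Each of the 4 symbol leaves contributes 2 states and 0 ε-transitions.
  ca — 4 states, 1 ε-transition
  bb — 4 states, 1 ε-transition
  (bb)* — 6 states, 5 ε-transitions
  ca ∪ (bb)* — 12 states, 10 ε-transitions

12, 10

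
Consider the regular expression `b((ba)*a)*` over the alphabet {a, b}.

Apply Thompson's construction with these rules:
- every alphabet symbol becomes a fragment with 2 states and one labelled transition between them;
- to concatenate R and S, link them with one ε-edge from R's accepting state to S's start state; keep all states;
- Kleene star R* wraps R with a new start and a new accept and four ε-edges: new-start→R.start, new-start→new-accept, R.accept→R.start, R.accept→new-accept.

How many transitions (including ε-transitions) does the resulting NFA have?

Building bottom-up:
Each of the 4 symbol leaves contributes 1 transition (1 symbol, 0 ε).
  ba — 3 transitions (2 symbol, 1 ε)
  (ba)* — 7 transitions (2 symbol, 5 ε)
  (ba)*a — 9 transitions (3 symbol, 6 ε)
  ((ba)*a)* — 13 transitions (3 symbol, 10 ε)
  b((ba)*a)* — 15 transitions (4 symbol, 11 ε)

15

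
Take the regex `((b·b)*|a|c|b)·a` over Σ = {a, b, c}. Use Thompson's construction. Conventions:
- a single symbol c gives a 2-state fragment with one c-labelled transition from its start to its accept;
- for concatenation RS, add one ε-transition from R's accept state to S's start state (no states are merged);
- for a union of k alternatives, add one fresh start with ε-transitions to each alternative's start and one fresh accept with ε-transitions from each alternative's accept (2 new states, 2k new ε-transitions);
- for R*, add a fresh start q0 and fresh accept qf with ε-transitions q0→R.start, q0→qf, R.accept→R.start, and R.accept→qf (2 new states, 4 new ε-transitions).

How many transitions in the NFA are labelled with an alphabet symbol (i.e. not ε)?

By structural recursion:
Each of the 6 symbol leaves contributes exactly 1 symbol transition.
  b·b — 2 symbol transitions
  (b·b)* — 2 symbol transitions
  (b·b)*|a|c|b — 5 symbol transitions
  ((b·b)*|a|c|b)·a — 6 symbol transitions

6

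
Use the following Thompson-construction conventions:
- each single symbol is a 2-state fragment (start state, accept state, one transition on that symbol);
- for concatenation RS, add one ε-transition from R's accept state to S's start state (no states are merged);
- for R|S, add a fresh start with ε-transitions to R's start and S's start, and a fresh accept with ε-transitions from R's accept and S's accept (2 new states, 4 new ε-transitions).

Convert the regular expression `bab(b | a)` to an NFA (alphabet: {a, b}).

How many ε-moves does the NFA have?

By structural recursion:
Each of the 5 symbol leaves contributes 0 ε-transitions.
  b | a : 4 ε-transitions
  bab(b | a) : 7 ε-transitions

7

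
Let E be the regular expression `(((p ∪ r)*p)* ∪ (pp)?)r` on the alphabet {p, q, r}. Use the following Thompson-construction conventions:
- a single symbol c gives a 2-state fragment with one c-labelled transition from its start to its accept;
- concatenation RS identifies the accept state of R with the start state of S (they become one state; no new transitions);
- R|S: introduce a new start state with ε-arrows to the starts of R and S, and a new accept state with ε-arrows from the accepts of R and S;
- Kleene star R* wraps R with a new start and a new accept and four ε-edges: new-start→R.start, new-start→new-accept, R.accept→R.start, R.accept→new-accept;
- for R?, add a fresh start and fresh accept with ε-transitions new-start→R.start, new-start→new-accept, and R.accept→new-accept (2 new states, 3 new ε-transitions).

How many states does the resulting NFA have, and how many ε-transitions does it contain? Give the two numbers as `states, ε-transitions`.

19, 19

By structural recursion:
Each of the 6 symbol leaves contributes 2 states and 0 ε-transitions.
  p ∪ r : 6 states, 4 ε-transitions
  (p ∪ r)* : 8 states, 8 ε-transitions
  (p ∪ r)*p : 9 states, 8 ε-transitions
  ((p ∪ r)*p)* : 11 states, 12 ε-transitions
  pp : 3 states, 0 ε-transitions
  (pp)? : 5 states, 3 ε-transitions
  ((p ∪ r)*p)* ∪ (pp)? : 18 states, 19 ε-transitions
  (((p ∪ r)*p)* ∪ (pp)?)r : 19 states, 19 ε-transitions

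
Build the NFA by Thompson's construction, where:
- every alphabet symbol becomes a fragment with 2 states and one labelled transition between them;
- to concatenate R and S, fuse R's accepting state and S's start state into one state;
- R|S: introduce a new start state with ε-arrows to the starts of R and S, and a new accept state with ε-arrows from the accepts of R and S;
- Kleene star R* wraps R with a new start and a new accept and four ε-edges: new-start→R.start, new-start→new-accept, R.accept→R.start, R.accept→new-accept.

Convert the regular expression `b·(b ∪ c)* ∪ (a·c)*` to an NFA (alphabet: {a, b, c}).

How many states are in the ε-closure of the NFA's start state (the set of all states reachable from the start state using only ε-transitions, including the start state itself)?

6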